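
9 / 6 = 1.50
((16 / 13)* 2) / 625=32 / 8125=0.00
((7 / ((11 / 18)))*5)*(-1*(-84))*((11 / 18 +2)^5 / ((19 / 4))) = 56189526715 / 457083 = 122930.69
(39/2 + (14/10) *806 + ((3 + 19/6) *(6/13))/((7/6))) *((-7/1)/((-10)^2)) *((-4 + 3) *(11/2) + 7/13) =135038361/338000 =399.52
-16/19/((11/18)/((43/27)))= -1376/627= -2.19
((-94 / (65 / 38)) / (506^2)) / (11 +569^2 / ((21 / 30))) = -0.00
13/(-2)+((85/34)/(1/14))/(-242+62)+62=1991/36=55.31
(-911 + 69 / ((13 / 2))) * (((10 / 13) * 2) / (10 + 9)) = -234100 / 3211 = -72.91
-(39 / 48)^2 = -169 / 256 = -0.66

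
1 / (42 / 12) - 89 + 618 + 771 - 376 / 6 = 25990 / 21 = 1237.62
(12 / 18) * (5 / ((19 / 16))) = 2.81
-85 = -85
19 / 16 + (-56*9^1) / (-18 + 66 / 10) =45.40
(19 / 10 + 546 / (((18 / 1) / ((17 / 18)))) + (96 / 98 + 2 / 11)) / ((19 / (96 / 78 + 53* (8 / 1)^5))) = 2741754646112 / 945945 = 2898429.24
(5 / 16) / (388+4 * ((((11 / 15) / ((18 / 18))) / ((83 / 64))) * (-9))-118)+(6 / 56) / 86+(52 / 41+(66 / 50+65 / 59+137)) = 4245231674036489 / 30173833855200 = 140.69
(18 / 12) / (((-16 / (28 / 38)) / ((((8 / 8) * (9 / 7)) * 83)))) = -2241 / 304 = -7.37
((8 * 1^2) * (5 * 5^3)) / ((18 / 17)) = 42500 / 9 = 4722.22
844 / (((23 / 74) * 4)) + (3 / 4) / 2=124981 / 184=679.24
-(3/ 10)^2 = -9/ 100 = -0.09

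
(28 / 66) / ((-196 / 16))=-8 / 231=-0.03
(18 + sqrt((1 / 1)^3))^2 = 361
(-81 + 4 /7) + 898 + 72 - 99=5534 /7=790.57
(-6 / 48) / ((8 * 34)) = -1 / 2176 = -0.00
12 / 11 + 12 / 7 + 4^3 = 66.81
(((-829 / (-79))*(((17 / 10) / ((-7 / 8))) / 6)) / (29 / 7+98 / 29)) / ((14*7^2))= -408697 / 620656785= -0.00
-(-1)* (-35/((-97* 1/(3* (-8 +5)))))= -315/97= -3.25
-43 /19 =-2.26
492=492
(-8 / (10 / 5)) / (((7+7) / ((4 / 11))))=-8 / 77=-0.10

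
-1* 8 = -8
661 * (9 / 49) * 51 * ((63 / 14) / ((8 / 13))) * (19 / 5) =674455977 / 3920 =172055.10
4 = 4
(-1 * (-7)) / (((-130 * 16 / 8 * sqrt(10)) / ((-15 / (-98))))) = -3 * sqrt(10) / 7280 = -0.00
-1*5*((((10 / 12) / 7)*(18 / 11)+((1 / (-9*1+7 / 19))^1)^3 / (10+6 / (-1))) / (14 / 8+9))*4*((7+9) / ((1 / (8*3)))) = -138.89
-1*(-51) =51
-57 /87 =-19 /29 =-0.66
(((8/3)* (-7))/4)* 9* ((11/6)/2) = -38.50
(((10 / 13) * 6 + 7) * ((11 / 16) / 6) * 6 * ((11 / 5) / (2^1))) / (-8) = -18271 / 16640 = -1.10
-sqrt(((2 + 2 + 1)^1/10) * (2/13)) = -sqrt(13)/13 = -0.28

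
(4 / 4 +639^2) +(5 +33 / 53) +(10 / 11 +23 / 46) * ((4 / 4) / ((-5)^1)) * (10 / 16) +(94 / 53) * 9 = 3809027317 / 9328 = 408343.41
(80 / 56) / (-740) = -1 / 518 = -0.00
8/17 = 0.47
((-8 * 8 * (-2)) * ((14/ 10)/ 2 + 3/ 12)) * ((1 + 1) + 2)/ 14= 1216/ 35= 34.74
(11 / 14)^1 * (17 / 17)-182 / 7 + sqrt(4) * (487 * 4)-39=53645 / 14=3831.79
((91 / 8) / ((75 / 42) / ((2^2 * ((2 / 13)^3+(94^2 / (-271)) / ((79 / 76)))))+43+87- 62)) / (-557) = -187939628968 / 625662534438379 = -0.00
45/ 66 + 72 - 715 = -14131/ 22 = -642.32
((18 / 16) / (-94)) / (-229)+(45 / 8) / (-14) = -30267 / 75341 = -0.40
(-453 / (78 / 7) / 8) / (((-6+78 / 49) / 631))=727.42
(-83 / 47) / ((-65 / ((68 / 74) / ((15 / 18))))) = 0.03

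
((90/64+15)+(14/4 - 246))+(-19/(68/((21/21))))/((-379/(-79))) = -46627113/206176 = -226.15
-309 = -309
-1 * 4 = -4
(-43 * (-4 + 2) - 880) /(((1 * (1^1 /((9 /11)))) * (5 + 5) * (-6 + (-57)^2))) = -0.02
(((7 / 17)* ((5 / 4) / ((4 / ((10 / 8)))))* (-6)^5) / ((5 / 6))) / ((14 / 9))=-32805 / 34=-964.85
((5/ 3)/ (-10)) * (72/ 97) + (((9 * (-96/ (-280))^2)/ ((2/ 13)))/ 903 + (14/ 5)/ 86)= -2987839/ 35766325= -0.08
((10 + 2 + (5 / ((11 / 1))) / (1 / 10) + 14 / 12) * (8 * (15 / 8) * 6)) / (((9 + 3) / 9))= 52605 / 44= 1195.57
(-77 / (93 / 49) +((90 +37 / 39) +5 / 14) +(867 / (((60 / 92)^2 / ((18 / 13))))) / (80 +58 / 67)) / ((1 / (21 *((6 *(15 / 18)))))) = 1558231449 / 173290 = 8992.04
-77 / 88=-7 / 8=-0.88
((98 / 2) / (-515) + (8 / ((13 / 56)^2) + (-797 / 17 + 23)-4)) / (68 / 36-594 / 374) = 1604250657 / 4003610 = 400.70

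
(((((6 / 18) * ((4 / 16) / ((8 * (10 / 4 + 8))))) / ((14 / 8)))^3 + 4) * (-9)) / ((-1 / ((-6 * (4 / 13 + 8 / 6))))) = -43912253954 / 123884397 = -354.46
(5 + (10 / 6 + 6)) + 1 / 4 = 155 / 12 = 12.92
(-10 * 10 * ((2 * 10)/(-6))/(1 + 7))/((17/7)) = 875/51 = 17.16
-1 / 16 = -0.06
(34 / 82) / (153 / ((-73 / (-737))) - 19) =1241 / 4566334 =0.00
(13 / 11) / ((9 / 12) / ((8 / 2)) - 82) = -208 / 14399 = -0.01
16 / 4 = 4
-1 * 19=-19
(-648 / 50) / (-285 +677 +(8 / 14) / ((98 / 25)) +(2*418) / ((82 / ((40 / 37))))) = -28097874 / 874085675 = -0.03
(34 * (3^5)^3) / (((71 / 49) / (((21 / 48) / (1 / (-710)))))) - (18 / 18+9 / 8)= -836684767187 / 8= -104585595898.38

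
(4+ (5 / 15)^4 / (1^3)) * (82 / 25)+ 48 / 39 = 15154 / 1053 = 14.39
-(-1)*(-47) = -47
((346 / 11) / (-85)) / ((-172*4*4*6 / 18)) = 0.00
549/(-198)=-61/22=-2.77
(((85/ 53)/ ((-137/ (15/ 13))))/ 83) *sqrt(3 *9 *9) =-11475 *sqrt(3)/ 7834619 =-0.00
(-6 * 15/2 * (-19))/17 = 855/17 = 50.29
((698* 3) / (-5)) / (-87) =698 / 145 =4.81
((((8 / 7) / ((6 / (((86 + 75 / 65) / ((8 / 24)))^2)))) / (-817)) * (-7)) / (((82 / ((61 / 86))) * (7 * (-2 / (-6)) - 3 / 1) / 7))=-4933216827 / 486845398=-10.13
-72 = -72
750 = 750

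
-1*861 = -861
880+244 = 1124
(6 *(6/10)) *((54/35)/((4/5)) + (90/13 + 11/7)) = 37.52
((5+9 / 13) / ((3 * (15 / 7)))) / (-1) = -518 / 585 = -0.89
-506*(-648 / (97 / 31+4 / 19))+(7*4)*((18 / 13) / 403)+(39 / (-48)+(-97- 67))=16161437785275 / 164881808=98018.32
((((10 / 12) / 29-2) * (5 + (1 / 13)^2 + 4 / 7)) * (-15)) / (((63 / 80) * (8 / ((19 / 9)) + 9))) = 175506800 / 10718487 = 16.37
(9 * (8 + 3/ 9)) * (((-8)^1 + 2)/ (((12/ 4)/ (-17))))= 2550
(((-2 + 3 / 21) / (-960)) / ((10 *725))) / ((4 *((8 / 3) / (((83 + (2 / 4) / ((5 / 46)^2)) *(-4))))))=-40729 / 3248000000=-0.00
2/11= 0.18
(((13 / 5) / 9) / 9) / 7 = 13 / 2835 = 0.00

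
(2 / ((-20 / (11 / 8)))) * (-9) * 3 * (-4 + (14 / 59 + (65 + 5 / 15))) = 539451 / 2360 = 228.58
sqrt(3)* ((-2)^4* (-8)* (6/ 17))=-768* sqrt(3)/ 17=-78.25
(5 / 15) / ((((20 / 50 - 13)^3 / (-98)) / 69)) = 5750 / 5103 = 1.13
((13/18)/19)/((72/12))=13/2052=0.01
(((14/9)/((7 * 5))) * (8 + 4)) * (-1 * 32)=-256/15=-17.07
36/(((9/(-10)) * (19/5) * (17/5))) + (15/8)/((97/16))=-2.79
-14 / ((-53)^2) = -14 / 2809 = -0.00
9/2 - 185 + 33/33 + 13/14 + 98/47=-58064/329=-176.49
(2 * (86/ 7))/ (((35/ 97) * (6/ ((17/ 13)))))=141814/ 9555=14.84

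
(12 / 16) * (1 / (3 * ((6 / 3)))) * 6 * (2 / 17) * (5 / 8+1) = 39 / 272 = 0.14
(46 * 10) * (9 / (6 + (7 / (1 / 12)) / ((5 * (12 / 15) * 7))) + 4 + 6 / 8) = 2645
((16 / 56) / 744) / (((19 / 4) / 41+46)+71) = 41 / 12503757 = 0.00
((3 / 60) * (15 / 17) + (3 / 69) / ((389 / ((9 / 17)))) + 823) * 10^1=147275525 / 17894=8230.44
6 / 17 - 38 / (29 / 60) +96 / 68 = -37890 / 493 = -76.86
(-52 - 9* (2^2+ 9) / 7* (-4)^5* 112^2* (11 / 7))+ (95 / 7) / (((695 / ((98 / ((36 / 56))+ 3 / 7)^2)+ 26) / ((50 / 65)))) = 74126308076713389306 / 219712096331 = 337379276.40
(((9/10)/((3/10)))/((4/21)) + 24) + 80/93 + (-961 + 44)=-326017/372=-876.39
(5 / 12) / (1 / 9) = 15 / 4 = 3.75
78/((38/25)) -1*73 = -412/19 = -21.68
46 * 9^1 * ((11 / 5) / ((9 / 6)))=3036 / 5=607.20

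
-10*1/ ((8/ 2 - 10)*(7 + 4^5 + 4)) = 1/ 621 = 0.00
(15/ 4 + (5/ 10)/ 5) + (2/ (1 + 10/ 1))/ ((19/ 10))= 16493/ 4180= 3.95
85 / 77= 1.10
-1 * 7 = -7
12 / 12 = 1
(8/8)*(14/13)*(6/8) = 21/26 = 0.81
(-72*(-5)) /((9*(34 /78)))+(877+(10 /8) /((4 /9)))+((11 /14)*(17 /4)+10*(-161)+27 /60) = -6041711 /9520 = -634.63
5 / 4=1.25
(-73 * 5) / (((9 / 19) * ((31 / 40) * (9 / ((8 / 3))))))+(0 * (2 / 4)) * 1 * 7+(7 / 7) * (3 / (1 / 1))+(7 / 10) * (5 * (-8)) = -319.60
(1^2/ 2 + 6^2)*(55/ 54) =4015/ 108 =37.18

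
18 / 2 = 9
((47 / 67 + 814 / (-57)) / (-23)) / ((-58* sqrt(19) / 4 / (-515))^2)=55017213100 / 1403547423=39.20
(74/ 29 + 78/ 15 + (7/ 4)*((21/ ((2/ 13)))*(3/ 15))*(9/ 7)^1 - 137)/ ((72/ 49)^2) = -12593245/ 400896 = -31.41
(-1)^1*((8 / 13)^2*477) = -30528 / 169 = -180.64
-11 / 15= -0.73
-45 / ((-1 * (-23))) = -45 / 23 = -1.96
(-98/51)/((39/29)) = -2842/1989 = -1.43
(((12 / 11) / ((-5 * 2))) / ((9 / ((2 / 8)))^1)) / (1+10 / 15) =-1 / 550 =-0.00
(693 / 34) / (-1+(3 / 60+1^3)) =6930 / 17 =407.65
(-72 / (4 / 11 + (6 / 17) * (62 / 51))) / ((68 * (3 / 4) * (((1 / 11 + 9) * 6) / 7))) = -2057 / 9000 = -0.23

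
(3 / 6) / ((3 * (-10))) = -1 / 60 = -0.02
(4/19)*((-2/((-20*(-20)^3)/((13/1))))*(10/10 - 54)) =689/380000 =0.00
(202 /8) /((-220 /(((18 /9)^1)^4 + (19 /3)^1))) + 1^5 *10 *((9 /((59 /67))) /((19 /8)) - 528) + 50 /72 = -46512060721 /8878320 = -5238.84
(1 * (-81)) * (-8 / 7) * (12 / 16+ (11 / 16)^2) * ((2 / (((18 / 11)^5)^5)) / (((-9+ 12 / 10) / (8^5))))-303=-12181220418401293366913073523999 / 39642433235601535781906300928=-307.28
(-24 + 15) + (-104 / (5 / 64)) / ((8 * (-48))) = -5.53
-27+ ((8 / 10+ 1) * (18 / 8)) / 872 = -470799 / 17440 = -27.00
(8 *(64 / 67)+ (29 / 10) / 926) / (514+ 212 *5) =4743063 / 976541080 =0.00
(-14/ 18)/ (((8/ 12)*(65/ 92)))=-322/ 195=-1.65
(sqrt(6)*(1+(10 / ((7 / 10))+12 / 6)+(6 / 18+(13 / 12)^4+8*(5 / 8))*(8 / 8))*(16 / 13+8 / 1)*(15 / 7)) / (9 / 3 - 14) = -87078175*sqrt(6) / 2018016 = -105.70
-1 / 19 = -0.05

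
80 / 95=16 / 19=0.84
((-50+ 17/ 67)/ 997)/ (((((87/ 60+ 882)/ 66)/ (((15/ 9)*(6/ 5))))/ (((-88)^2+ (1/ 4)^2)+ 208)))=-1044345555/ 17615993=-59.28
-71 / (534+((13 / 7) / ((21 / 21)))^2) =-3479 / 26335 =-0.13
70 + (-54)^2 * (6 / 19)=18826 / 19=990.84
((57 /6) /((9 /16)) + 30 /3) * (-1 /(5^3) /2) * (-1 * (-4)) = -484 /1125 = -0.43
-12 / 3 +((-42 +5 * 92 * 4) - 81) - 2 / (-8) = 6853 / 4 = 1713.25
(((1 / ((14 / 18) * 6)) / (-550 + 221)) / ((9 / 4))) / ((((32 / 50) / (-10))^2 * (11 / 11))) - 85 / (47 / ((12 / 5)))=-4.41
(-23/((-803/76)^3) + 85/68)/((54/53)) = 46450859377/37280277144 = 1.25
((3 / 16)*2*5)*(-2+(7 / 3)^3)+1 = 1517 / 72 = 21.07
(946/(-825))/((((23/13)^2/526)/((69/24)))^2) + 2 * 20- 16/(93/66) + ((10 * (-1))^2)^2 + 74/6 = -2534592029597/9839400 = -257596.20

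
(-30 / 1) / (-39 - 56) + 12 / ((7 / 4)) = 954 / 133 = 7.17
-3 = -3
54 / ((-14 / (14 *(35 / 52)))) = -945 / 26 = -36.35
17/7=2.43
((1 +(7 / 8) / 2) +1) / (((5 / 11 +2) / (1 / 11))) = 13 / 144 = 0.09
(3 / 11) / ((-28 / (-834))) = 1251 / 154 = 8.12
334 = 334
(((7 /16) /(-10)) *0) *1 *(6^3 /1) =0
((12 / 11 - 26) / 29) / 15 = -274 / 4785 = -0.06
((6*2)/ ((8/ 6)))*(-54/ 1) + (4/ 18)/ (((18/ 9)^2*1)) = -8747/ 18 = -485.94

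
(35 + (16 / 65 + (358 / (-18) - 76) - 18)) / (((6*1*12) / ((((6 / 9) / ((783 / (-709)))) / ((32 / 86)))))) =701292461 / 395759520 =1.77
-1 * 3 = -3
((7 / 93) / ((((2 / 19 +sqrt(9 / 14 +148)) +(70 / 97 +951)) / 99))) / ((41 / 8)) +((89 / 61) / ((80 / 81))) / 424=567749977890275878443 / 113280363853146584199040 - 6277007352* sqrt(29134) / 54748088005116467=0.00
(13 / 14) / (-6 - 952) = -13 / 13412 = -0.00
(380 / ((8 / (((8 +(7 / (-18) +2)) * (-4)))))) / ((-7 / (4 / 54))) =32870 / 1701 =19.32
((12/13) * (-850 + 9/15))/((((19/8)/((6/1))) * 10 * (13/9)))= -137.13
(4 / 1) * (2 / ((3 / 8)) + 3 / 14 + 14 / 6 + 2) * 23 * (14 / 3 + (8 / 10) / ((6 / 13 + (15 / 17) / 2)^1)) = 42295804 / 8379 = 5047.83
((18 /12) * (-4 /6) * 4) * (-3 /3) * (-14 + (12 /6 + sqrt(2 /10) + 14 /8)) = -41 + 4 * sqrt(5) /5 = -39.21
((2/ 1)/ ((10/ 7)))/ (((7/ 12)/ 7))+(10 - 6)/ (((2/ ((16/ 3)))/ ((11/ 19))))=22.98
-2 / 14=-1 / 7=-0.14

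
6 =6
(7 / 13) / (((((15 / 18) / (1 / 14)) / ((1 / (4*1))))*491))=3 / 127660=0.00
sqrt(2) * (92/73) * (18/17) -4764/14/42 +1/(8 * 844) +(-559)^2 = 312474.79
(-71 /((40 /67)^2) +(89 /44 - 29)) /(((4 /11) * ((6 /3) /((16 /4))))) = -3980709 /3200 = -1243.97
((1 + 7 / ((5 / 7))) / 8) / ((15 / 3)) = 27 / 100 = 0.27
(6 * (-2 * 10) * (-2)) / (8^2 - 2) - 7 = -97 / 31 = -3.13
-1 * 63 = -63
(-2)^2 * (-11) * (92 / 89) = -4048 / 89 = -45.48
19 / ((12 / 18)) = 57 / 2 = 28.50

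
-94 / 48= -47 / 24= -1.96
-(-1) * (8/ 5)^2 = 64/ 25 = 2.56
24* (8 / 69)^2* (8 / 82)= 2048 / 65067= 0.03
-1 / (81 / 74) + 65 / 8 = 4673 / 648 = 7.21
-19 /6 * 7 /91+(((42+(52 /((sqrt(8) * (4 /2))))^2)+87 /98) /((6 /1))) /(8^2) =10781 /122304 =0.09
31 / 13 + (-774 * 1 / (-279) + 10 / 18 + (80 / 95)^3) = 157015826 / 24877593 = 6.31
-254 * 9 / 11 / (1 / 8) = -18288 / 11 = -1662.55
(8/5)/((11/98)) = 784/55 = 14.25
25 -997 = -972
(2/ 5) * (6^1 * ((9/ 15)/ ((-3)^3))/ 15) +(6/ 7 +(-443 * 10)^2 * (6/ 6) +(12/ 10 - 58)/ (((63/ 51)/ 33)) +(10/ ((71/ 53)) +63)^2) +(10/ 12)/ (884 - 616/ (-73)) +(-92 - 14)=19628242.77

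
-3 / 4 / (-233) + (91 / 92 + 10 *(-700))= -37507682 / 5359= -6999.01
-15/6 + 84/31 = 13/62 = 0.21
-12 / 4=-3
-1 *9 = -9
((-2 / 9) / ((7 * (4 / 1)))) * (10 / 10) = -0.01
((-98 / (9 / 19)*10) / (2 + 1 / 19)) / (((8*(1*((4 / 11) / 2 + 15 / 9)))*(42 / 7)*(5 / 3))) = -194579 / 28548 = -6.82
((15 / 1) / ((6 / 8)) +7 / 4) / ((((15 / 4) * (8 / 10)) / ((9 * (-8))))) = -522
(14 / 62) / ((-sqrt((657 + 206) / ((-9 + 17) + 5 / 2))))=-7 *sqrt(36246) / 53506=-0.02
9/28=0.32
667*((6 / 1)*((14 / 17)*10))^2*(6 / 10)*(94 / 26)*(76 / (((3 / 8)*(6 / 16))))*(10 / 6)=11954552422400 / 3757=3181941022.73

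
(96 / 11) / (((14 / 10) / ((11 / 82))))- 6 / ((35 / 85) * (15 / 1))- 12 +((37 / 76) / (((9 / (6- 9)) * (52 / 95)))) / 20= -43518439 / 3581760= -12.15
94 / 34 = 47 / 17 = 2.76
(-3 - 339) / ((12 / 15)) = -855 / 2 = -427.50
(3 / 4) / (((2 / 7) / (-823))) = -17283 / 8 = -2160.38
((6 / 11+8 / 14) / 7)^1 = 0.16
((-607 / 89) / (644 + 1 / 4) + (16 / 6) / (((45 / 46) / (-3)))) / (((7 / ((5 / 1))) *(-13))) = 28170388 / 62613369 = 0.45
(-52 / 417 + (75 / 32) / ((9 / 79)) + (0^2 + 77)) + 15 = 1500509 / 13344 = 112.45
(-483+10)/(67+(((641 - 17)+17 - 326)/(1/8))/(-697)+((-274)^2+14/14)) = -29971/4761168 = -0.01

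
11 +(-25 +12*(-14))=-182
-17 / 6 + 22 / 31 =-395 / 186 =-2.12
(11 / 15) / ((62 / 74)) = 407 / 465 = 0.88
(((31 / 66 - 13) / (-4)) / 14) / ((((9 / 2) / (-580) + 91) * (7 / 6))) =119915 / 56891989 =0.00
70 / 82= 35 / 41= 0.85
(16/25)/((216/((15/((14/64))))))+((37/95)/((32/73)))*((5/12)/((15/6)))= 26909/76608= 0.35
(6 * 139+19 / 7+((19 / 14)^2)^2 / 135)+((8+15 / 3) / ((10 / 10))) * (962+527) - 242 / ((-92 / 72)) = 2431334075783 / 119281680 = 20383.13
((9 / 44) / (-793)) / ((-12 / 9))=27 / 139568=0.00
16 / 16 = 1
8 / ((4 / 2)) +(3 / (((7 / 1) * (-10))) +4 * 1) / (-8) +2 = 3083 / 560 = 5.51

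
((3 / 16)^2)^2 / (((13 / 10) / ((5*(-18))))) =-18225 / 212992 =-0.09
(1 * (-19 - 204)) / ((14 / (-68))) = 7582 / 7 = 1083.14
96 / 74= 48 / 37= 1.30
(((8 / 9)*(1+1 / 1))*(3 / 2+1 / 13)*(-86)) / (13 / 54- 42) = 4128 / 715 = 5.77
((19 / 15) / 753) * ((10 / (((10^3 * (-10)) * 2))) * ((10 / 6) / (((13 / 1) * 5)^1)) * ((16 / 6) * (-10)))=19 / 33037875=0.00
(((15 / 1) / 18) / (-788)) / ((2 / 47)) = -235 / 9456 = -0.02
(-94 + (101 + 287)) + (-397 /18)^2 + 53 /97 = 24545077 /31428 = 780.99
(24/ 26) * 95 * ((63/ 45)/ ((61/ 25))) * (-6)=-239400/ 793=-301.89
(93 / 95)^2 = 8649 / 9025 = 0.96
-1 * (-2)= 2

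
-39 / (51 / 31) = -403 / 17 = -23.71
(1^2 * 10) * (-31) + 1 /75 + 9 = -22574 /75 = -300.99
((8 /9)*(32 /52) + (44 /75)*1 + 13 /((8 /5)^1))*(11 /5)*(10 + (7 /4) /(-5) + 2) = 555281639 /2340000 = 237.30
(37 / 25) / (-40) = -37 / 1000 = -0.04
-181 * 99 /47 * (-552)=9891288 /47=210452.94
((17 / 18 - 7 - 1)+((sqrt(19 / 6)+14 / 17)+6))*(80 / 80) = -71 / 306+sqrt(114) / 6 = 1.55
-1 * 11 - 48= -59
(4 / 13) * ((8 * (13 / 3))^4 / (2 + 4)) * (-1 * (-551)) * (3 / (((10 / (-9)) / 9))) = -4958400512 / 5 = -991680102.40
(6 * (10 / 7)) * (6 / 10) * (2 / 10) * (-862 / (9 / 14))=-6896 / 5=-1379.20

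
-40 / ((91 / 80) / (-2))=6400 / 91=70.33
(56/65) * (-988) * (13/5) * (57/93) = -1051232/775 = -1356.43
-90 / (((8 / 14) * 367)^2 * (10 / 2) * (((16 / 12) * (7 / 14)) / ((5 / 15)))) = -441 / 2155024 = -0.00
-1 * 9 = -9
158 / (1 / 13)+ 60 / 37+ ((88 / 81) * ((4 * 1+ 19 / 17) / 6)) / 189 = 19794369886 / 9629361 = 2055.63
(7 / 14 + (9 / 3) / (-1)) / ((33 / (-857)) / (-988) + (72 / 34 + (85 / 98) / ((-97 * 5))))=-171038748790 / 144760197299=-1.18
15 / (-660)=-1 / 44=-0.02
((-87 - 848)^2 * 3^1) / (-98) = -2622675 / 98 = -26761.99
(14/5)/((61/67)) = 3.08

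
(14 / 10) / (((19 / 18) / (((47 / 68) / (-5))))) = -2961 / 16150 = -0.18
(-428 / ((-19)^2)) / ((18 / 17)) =-3638 / 3249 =-1.12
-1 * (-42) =42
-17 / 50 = -0.34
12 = 12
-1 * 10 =-10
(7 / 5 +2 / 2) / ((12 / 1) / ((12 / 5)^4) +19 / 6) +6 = 203646 / 30485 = 6.68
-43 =-43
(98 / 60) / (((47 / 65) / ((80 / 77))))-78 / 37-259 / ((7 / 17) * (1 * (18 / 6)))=-12018439 / 57387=-209.43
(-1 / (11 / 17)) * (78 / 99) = -442 / 363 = -1.22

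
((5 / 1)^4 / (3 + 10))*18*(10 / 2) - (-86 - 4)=57420 / 13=4416.92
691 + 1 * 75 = 766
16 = 16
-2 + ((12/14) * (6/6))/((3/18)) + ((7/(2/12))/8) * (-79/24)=-3167/224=-14.14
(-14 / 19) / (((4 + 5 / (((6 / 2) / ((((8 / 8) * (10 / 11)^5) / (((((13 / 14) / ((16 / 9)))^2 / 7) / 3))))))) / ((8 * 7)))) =-0.49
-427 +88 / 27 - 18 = -11927 / 27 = -441.74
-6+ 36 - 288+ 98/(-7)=-272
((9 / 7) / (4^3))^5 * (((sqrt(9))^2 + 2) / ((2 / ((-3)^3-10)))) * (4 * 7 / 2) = -24032943 / 2578054119424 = -0.00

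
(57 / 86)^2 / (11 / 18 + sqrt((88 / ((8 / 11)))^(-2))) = 186219 / 262558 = 0.71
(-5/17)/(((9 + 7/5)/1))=-25/884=-0.03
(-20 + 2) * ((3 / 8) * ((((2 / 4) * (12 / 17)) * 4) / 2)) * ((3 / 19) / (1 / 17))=-243 / 19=-12.79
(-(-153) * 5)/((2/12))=4590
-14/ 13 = -1.08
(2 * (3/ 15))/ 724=1/ 1810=0.00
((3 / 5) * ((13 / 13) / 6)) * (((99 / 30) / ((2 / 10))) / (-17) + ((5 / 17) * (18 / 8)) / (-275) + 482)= 1799041 / 37400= 48.10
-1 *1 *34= -34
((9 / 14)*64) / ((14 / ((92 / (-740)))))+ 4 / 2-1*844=-7636042 / 9065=-842.37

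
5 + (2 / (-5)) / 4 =49 / 10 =4.90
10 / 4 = 5 / 2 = 2.50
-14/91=-2/13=-0.15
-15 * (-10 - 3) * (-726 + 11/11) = -141375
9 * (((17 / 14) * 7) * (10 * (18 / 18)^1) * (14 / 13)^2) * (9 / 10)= 134946 / 169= 798.50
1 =1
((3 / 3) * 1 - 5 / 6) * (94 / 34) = 47 / 102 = 0.46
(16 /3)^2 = 256 /9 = 28.44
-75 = -75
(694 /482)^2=120409 /58081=2.07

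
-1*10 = -10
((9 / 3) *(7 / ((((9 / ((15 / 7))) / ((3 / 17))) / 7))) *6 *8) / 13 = 5040 / 221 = 22.81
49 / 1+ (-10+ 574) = 613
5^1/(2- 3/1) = -5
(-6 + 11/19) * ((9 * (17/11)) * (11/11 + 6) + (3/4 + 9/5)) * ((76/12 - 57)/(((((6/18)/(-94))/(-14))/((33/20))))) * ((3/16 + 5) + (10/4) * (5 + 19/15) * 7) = 4106469120411/200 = 20532345602.06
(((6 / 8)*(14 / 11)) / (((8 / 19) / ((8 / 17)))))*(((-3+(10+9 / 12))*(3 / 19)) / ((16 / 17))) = 1953 / 1408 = 1.39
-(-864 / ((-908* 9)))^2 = -576 / 51529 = -0.01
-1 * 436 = -436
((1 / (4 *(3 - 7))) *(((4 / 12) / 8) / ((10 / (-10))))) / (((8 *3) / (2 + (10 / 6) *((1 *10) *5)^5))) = 781250003 / 13824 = 56514.03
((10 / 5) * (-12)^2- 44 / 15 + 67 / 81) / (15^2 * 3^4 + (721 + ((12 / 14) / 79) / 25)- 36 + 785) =320151055 / 22054953861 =0.01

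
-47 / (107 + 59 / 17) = -799 / 1878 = -0.43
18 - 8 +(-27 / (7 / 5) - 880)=-6225 / 7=-889.29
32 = 32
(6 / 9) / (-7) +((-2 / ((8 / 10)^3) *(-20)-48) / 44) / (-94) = -71237 / 694848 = -0.10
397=397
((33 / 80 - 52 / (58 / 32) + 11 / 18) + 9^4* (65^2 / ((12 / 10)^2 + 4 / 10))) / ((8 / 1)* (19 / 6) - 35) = -7234965438659 / 4642320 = -1558480.55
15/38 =0.39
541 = 541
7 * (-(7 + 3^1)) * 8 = -560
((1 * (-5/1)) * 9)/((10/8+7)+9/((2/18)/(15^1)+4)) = -32460/7571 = -4.29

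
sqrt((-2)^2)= 2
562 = 562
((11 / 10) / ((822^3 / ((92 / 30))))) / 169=253 / 7039850243400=0.00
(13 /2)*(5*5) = 325 /2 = 162.50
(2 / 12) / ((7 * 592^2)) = 0.00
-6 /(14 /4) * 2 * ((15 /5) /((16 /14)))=-9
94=94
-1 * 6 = -6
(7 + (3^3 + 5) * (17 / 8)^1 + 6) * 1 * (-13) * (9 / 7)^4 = -6908733 / 2401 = -2877.44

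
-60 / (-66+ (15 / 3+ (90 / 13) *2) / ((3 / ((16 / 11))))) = 12870 / 12197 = 1.06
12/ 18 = 2/ 3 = 0.67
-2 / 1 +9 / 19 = -29 / 19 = -1.53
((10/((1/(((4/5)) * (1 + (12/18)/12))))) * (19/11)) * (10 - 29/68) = 78337/561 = 139.64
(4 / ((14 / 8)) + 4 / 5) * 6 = 648 / 35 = 18.51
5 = 5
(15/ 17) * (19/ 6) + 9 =401/ 34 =11.79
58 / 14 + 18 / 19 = 677 / 133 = 5.09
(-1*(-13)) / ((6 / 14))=91 / 3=30.33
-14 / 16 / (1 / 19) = -133 / 8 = -16.62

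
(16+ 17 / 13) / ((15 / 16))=240 / 13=18.46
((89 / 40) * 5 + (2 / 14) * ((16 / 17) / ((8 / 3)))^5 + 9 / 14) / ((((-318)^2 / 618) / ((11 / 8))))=1060202451143 / 10720760905344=0.10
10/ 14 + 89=628/ 7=89.71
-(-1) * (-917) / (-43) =917 / 43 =21.33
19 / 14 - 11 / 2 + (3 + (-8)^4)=28664 / 7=4094.86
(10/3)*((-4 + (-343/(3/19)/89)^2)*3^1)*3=421861330/23763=17752.86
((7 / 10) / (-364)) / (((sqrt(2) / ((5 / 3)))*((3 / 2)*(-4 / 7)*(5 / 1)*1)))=7*sqrt(2) / 18720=0.00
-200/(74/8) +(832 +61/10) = 816.48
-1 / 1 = -1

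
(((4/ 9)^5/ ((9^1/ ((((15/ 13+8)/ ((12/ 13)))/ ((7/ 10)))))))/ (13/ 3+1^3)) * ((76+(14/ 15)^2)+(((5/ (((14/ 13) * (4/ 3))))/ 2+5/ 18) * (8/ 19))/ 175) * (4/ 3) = 11680473152/ 22264720695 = 0.52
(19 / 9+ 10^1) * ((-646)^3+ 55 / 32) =-940316436373 / 288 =-3264987626.30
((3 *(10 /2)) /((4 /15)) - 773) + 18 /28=-20051 /28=-716.11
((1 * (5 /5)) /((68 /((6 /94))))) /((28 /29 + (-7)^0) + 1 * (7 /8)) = 0.00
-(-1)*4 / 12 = 1 / 3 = 0.33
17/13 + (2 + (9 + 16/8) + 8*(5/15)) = 662/39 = 16.97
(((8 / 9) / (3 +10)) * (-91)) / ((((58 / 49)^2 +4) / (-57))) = 319333 / 4863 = 65.67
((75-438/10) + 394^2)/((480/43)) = 2086403/150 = 13909.35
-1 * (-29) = 29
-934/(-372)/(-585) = -467/108810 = -0.00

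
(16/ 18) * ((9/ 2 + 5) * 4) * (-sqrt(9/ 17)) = -304 * sqrt(17)/ 51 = -24.58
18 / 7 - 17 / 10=61 / 70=0.87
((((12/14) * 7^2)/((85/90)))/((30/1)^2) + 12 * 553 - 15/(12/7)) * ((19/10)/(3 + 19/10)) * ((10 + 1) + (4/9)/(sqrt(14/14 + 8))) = 1314950879/45900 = 28648.17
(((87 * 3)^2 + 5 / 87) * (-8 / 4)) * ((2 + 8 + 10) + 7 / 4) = -2963266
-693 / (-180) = 77 / 20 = 3.85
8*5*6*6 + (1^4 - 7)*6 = 1404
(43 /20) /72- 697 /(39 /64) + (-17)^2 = -16001201 /18720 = -854.77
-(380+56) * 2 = -872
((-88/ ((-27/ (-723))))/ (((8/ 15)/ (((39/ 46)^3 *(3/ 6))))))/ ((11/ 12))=-71479395/ 48668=-1468.71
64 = 64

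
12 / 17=0.71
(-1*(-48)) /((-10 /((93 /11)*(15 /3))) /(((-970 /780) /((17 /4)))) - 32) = -144336 /93793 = -1.54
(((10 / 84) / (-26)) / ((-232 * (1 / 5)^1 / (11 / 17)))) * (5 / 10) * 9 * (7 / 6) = 275 / 820352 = 0.00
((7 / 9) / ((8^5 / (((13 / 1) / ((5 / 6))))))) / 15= 91 / 3686400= 0.00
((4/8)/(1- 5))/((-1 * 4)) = 0.03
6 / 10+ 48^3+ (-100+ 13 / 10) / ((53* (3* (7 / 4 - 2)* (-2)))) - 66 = 5857844 / 53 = 110525.36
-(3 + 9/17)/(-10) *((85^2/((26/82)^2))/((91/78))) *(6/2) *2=154315800/1183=130444.46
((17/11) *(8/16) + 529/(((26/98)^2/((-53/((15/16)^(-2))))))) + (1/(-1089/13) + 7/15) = -82471250774681/235572480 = -350088.65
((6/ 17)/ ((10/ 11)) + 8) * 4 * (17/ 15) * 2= 5704/ 75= 76.05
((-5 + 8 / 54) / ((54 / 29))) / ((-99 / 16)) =30392 / 72171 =0.42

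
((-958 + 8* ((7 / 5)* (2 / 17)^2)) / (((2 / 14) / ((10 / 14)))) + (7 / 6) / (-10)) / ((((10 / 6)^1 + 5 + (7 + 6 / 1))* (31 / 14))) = -581330281 / 5285810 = -109.98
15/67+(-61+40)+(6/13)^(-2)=-38789/2412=-16.08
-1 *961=-961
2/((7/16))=32/7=4.57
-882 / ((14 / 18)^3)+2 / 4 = -26237 / 14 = -1874.07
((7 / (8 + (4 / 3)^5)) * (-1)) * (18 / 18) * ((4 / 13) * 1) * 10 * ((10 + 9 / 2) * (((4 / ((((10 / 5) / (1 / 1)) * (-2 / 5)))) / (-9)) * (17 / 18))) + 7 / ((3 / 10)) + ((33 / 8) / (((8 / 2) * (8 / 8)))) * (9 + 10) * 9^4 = 8503771009 / 66144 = 128564.51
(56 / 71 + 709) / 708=50395 / 50268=1.00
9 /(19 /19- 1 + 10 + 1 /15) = 135 /151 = 0.89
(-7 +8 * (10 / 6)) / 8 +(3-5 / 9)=3.24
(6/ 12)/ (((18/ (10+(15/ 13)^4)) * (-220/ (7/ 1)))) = -470729/ 45240624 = -0.01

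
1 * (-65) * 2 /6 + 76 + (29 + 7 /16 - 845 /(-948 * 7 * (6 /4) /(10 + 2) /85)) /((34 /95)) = 113871857 /300832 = 378.52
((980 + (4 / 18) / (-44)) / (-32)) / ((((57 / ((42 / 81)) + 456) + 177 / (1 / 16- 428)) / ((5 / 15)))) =-0.02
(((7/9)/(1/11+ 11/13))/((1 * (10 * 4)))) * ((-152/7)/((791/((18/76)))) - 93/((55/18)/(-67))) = 448512181/10599400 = 42.31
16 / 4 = 4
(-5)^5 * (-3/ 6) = 1562.50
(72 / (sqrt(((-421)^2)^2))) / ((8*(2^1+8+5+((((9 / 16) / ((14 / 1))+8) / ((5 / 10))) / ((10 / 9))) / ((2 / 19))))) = 6720 / 20180128537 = 0.00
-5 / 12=-0.42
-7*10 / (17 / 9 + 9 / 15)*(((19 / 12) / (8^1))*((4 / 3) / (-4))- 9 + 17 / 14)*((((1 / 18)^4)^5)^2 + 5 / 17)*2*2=321561241126369618106996845542029280767967009165023815325 / 1237733482806712242846869909987033926251228374149103616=259.80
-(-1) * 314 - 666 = -352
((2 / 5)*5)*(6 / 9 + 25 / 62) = 199 / 93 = 2.14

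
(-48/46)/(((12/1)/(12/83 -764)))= 126800/1909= 66.42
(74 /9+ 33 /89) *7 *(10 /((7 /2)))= 137660 /801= 171.86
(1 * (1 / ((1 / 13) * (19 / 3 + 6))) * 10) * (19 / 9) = 2470 / 111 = 22.25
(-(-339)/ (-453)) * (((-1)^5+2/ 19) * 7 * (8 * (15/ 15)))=107576/ 2869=37.50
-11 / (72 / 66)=-121 / 12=-10.08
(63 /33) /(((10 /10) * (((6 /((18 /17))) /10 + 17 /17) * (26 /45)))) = 14175 /6721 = 2.11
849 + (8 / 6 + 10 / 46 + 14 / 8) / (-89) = 20853925 / 24564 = 848.96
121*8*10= 9680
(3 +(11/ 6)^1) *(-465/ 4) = -4495/ 8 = -561.88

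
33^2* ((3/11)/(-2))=-297/2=-148.50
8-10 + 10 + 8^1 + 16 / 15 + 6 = 346 / 15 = 23.07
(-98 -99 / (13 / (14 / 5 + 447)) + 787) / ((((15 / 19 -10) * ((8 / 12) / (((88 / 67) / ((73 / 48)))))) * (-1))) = -1647093888 / 4279625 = -384.87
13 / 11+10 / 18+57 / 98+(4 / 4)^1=32201 / 9702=3.32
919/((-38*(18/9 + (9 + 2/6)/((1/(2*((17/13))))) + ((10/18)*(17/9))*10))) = -967707/1476680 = -0.66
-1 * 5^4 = -625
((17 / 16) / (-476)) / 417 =-1 / 186816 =-0.00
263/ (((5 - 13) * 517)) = -263/ 4136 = -0.06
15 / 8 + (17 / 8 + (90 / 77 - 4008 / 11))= -27658 / 77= -359.19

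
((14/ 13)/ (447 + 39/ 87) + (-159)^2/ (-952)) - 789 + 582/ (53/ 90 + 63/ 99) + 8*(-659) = -34165841107353/ 6087401684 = -5612.55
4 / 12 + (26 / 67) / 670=22484 / 67335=0.33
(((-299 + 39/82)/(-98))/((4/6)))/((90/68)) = 59449/17220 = 3.45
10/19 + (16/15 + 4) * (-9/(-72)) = 661/570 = 1.16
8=8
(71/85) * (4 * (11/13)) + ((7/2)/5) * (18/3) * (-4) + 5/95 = -58451/4199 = -13.92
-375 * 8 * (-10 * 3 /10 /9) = 1000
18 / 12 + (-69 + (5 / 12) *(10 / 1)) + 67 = 11 / 3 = 3.67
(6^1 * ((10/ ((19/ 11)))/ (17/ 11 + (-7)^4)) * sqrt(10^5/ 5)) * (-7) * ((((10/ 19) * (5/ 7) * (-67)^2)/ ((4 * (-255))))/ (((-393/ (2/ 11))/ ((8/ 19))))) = -987580000 * sqrt(2)/ 302765636253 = -0.00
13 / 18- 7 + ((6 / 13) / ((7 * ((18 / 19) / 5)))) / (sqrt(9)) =-10093 / 1638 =-6.16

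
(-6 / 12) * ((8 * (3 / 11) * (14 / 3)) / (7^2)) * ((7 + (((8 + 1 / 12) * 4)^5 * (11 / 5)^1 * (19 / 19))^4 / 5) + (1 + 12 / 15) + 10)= -636935437983240527706005259645194505203038328 / 839007496490625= -759153452915968780413742700000.00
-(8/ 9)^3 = -512/ 729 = -0.70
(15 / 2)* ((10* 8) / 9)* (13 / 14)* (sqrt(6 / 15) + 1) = 260* sqrt(10) / 21 + 1300 / 21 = 101.06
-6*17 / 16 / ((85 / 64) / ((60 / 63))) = -4.57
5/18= 0.28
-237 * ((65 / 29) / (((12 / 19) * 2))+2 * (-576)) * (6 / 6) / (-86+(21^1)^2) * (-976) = -749467.54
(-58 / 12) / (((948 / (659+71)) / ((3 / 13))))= -10585 / 12324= -0.86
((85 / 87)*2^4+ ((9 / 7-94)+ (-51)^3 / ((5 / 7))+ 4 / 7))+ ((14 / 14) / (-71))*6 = -40166435618 / 216195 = -185788.00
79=79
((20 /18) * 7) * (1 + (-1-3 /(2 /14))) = -490 /3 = -163.33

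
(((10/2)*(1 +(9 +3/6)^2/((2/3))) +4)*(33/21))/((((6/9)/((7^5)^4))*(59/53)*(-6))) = -618036698055746440317/32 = -19313646814242076259.91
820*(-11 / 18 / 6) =-2255 / 27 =-83.52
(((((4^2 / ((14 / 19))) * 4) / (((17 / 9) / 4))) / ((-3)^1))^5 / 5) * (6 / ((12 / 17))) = -10336990828311871488 / 7018687235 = -1472781231.33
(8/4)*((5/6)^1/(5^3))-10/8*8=-749/75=-9.99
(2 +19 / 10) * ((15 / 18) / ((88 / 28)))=1.03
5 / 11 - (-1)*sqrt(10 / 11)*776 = 5 / 11 + 776*sqrt(110) / 11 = 740.34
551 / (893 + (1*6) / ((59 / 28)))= 32509 / 52855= 0.62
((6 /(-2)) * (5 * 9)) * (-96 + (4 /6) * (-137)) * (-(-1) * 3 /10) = 7587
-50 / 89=-0.56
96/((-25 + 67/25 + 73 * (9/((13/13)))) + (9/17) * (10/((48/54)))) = 54400/363027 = 0.15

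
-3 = -3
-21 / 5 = -4.20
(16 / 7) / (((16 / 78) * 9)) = 26 / 21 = 1.24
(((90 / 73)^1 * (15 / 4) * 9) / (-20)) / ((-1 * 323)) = 1215 / 188632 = 0.01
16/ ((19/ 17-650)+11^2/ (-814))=-20128/ 816481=-0.02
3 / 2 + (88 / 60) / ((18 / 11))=647 / 270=2.40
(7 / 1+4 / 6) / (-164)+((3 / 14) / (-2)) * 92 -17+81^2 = 22503427 / 3444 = 6534.10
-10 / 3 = -3.33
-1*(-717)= 717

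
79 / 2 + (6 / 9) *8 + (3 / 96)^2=137731 / 3072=44.83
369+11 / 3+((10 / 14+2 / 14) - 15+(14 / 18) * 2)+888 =78629 / 63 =1248.08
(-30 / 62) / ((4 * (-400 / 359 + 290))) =-359 / 857336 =-0.00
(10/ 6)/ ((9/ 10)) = 50/ 27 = 1.85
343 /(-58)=-5.91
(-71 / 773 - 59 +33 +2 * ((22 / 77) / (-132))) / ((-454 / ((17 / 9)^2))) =673342834 / 3283237881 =0.21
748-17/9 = 6715/9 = 746.11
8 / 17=0.47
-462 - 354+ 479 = -337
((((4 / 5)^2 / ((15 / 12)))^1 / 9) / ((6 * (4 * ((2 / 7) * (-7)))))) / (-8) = 1 / 6750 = 0.00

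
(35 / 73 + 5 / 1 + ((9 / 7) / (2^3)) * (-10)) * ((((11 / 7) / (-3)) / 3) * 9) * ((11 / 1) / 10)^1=-191543 / 28616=-6.69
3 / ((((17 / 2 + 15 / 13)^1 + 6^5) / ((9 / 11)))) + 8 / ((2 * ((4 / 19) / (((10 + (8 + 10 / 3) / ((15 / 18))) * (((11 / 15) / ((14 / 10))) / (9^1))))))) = 54915464804 / 2104228665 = 26.10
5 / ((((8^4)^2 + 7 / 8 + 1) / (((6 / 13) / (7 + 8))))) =16 / 1744830659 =0.00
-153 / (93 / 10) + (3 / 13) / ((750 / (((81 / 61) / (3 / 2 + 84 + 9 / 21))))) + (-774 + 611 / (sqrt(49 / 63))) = -974012553141 / 1232222875 + 1833*sqrt(7) / 7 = -97.64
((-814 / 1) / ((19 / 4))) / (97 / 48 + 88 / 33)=-52096 / 1425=-36.56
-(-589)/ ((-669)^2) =589/ 447561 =0.00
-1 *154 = -154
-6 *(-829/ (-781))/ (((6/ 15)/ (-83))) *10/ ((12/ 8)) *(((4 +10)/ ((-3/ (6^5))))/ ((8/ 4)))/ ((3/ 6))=-249686841600/ 781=-319701461.72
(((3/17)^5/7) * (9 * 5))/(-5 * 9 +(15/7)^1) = -729/28397140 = -0.00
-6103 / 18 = -339.06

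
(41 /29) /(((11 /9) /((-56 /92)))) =-0.70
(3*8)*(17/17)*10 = 240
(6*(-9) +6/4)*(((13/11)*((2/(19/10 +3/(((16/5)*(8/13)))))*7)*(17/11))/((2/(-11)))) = 2156.72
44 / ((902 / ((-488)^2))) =476288 / 41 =11616.78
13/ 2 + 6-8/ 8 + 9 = 41/ 2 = 20.50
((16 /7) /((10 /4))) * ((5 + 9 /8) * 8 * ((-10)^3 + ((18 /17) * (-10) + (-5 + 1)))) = -3863552 /85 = -45453.55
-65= -65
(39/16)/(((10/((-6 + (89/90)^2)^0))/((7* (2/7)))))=39/80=0.49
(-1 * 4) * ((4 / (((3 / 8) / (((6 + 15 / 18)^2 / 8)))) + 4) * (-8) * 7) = 400736 / 27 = 14842.07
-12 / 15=-0.80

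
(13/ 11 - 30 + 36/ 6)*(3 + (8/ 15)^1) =-13303/ 165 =-80.62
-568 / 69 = -8.23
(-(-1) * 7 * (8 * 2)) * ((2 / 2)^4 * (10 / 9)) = 1120 / 9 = 124.44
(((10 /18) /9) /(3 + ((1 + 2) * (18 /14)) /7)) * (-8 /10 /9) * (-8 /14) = 56 /63423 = 0.00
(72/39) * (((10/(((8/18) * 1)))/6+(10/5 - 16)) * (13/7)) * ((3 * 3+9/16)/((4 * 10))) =-18819/2240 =-8.40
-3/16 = -0.19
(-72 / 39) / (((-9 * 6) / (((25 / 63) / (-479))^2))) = 2500 / 106546205493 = 0.00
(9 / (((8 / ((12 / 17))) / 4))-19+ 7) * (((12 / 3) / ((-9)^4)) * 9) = -200 / 4131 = -0.05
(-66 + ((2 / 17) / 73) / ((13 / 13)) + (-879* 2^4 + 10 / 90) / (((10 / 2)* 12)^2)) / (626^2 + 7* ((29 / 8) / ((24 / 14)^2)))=-899446136 / 5042257324731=-0.00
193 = 193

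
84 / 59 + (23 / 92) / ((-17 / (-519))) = 36333 / 4012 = 9.06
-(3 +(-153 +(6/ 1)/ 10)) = 747/ 5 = 149.40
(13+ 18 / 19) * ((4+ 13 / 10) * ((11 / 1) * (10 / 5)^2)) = 61798 / 19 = 3252.53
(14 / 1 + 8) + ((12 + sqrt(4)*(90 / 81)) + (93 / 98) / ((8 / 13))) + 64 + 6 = 760385 / 7056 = 107.76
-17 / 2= -8.50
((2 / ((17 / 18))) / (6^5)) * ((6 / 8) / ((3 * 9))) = 1 / 132192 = 0.00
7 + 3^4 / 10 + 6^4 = 13111 / 10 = 1311.10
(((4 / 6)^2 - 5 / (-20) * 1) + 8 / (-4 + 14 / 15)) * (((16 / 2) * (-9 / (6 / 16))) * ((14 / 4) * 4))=355040 / 69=5145.51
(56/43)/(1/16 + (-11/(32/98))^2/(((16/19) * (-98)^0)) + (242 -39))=229376/273120649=0.00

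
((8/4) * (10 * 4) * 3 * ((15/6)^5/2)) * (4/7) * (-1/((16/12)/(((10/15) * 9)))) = -421875/14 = -30133.93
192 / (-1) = -192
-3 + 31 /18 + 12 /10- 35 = -3157 /90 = -35.08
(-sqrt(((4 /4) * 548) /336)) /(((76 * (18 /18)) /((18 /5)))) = -3 * sqrt(2877) /2660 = -0.06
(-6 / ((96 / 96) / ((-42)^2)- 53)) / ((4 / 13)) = 34398 / 93491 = 0.37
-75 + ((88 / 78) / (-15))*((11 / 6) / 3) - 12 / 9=-402137 / 5265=-76.38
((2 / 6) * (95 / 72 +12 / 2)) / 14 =527 / 3024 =0.17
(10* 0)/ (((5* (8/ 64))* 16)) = 0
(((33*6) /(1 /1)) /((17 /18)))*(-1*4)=-14256 /17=-838.59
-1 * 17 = -17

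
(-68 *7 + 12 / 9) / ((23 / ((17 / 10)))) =-12104 / 345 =-35.08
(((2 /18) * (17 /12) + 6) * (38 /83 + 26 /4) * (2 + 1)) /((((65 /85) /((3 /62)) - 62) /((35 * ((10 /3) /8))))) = -40088125 /988032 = -40.57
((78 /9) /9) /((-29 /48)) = -416 /261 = -1.59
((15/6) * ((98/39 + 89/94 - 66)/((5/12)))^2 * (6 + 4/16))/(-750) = -52566108529/111996300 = -469.36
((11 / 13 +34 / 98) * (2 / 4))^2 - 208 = -84255552 / 405769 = -207.64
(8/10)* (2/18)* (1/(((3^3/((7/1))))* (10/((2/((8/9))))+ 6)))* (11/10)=77/31725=0.00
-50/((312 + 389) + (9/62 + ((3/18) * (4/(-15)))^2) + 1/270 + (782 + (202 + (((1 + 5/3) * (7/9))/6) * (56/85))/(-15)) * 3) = -0.02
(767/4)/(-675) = -767/2700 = -0.28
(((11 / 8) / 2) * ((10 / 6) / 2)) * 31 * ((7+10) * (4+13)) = 492745 / 96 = 5132.76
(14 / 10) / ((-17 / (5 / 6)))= -7 / 102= -0.07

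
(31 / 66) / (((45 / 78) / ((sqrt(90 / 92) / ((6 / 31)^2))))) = 387283*sqrt(230) / 273240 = 21.50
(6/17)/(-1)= -6/17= -0.35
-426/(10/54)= -11502/5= -2300.40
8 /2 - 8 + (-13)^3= -2201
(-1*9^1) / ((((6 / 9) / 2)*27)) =-1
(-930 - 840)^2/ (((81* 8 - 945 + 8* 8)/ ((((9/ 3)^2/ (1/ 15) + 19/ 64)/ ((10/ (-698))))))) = 473379780195/ 3728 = 126979554.77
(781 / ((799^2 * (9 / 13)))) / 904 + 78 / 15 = 135044844701 / 25970152680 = 5.20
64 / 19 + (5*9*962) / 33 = 1315.19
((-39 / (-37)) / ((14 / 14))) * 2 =78 / 37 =2.11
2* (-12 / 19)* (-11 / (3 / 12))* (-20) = -21120 / 19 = -1111.58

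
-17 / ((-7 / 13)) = 221 / 7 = 31.57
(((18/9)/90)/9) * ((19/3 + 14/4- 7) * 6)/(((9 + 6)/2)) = 34/6075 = 0.01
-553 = -553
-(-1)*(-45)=-45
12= 12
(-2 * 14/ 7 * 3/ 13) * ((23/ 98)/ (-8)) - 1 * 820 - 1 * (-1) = -2086743/ 2548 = -818.97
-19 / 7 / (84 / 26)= -247 / 294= -0.84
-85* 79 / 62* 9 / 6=-162.46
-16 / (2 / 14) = -112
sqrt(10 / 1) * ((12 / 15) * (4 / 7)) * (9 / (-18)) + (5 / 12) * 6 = 5 / 2- 8 * sqrt(10) / 35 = 1.78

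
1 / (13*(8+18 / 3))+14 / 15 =2563 / 2730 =0.94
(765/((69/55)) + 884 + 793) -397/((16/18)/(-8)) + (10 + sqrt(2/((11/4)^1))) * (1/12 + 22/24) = 2 * sqrt(22)/11 + 135005/23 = 5870.64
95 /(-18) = -95 /18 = -5.28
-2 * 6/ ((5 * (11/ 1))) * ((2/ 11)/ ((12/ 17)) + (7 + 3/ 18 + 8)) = -2036/ 605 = -3.37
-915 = -915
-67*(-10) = 670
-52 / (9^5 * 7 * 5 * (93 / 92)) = -4784 / 192204495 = -0.00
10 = 10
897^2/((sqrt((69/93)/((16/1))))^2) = 17351568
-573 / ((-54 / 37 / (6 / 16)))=7067 / 48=147.23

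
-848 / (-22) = 424 / 11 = 38.55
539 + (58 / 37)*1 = 20001 / 37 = 540.57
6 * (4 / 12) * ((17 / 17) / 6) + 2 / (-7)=1 / 21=0.05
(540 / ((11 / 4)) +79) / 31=3029 / 341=8.88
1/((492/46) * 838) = 23/206148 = 0.00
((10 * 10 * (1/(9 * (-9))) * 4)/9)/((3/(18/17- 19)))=122000/37179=3.28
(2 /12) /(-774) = -1 /4644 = -0.00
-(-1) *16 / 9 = 16 / 9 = 1.78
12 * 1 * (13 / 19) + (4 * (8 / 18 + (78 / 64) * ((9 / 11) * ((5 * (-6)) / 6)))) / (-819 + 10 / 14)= 709619327 / 86194944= 8.23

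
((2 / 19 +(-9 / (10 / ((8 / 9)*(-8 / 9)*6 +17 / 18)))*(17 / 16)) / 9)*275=3747425 / 32832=114.14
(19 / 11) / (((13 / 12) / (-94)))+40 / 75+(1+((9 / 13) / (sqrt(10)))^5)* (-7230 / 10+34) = -1798241 / 2145-3129597* sqrt(10) / 28561000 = -838.69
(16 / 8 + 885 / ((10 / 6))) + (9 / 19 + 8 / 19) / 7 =70906 / 133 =533.13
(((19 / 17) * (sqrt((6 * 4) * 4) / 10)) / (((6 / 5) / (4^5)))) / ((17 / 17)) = 19456 * sqrt(6) / 51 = 934.46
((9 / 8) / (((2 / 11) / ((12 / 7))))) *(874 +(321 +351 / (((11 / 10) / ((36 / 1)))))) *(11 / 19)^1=41432985 / 532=77881.55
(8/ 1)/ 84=2/ 21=0.10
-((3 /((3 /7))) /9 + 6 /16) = -83 /72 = -1.15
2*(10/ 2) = 10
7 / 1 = 7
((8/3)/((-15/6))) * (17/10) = -136/75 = -1.81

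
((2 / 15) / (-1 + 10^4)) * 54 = 4 / 5555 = 0.00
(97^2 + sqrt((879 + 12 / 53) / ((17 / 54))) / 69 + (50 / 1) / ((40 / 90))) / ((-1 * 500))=-19043 / 1000-21 * sqrt(571234) / 10361500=-19.04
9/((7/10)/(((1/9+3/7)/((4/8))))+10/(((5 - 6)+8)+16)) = 140760/16943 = 8.31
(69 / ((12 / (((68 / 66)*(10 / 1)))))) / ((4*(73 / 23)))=44965 / 9636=4.67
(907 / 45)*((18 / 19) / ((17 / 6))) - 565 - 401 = -1549206 / 1615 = -959.26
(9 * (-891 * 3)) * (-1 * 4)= 96228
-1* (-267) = 267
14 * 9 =126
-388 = -388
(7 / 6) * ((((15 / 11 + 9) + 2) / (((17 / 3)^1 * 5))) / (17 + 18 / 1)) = 4 / 275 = 0.01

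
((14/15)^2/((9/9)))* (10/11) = 392/495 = 0.79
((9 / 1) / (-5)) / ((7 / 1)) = -9 / 35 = -0.26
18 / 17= 1.06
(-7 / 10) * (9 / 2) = -3.15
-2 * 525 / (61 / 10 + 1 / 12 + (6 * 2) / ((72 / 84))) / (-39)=3000 / 2249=1.33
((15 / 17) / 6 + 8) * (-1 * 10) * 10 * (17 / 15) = -2770 / 3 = -923.33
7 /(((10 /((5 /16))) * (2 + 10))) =7 /384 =0.02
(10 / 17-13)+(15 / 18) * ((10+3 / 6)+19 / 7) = -1999 / 1428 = -1.40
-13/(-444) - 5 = -2207/444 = -4.97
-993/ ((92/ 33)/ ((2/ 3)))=-10923/ 46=-237.46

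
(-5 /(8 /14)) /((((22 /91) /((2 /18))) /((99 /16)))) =-3185 /128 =-24.88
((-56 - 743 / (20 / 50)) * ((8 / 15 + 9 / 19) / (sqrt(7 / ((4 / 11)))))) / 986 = -156907 * sqrt(77) / 3091110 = -0.45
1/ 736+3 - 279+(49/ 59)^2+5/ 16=-704545169/ 2562016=-275.00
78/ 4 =39/ 2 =19.50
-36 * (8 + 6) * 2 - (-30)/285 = -19150/19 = -1007.89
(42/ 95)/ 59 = 42/ 5605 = 0.01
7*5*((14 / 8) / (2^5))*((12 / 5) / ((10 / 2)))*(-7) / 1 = -1029 / 160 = -6.43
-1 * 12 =-12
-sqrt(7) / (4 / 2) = -sqrt(7) / 2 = -1.32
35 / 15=7 / 3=2.33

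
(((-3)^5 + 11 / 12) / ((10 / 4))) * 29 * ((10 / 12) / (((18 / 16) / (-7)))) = 1179430 / 81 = 14560.86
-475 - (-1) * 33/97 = -46042/97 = -474.66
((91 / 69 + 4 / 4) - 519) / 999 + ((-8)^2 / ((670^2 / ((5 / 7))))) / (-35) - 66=-25213564133321 / 379053292275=-66.52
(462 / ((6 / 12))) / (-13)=-924 / 13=-71.08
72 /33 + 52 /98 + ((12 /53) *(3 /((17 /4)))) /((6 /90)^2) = 18780862 /485639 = 38.67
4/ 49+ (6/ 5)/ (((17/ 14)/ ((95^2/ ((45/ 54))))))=8915324/ 833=10702.67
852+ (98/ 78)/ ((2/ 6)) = 11125/ 13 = 855.77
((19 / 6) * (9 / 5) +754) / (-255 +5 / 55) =-83567 / 28040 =-2.98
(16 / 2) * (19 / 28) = 38 / 7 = 5.43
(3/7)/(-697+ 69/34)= -102/165403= -0.00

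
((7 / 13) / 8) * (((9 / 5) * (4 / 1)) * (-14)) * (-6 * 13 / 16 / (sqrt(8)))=1323 * sqrt(2) / 160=11.69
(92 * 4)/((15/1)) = 368/15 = 24.53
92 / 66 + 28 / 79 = 4558 / 2607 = 1.75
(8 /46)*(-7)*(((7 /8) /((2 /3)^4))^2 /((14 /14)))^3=-232592867762172183 /25288767438848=-9197.48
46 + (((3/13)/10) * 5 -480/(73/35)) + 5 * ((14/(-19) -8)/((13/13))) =-8211527/36062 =-227.71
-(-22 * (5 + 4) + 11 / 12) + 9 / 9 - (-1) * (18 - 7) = 2509 / 12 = 209.08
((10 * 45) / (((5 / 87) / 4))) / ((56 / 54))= 211410 / 7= 30201.43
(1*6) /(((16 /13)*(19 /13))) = 507 /152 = 3.34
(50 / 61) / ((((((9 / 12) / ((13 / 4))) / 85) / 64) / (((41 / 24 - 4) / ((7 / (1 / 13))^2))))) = -1870000 / 349713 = -5.35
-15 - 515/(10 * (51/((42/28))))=-1123/68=-16.51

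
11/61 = 0.18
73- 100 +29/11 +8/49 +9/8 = -99501/4312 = -23.08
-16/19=-0.84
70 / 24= 35 / 12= 2.92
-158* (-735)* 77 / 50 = 894201 / 5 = 178840.20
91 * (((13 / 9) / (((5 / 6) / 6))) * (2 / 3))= 9464 / 15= 630.93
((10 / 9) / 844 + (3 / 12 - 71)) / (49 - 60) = 537407 / 83556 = 6.43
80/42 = 40/21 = 1.90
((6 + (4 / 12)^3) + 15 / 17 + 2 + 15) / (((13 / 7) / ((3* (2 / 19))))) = 153706 / 37791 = 4.07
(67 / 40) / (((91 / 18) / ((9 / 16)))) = 5427 / 29120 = 0.19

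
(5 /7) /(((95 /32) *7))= 32 /931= 0.03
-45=-45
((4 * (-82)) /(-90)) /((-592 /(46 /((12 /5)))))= -0.12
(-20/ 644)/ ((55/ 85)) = -85/ 1771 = -0.05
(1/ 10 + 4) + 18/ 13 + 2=973/ 130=7.48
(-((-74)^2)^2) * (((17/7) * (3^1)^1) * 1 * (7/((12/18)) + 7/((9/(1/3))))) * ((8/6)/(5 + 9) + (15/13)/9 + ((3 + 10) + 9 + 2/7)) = -130000727966360/2457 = -52910349192.66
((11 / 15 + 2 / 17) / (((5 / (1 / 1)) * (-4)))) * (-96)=1736 / 425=4.08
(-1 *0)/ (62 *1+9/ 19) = 0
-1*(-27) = 27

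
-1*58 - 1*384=-442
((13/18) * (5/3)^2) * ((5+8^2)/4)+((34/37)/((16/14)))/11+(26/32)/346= 2109878549/60835104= 34.68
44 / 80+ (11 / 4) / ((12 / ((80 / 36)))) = 143 / 135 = 1.06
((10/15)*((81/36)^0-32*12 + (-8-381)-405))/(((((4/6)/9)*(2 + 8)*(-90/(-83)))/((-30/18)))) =97691/60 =1628.18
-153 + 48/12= -149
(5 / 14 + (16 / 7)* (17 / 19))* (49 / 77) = 1.53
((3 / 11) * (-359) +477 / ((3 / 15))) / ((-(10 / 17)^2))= -3635331 / 550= -6609.69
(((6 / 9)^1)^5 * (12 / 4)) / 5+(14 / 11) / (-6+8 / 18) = -3343 / 22275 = -0.15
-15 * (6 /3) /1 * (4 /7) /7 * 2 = -240 /49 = -4.90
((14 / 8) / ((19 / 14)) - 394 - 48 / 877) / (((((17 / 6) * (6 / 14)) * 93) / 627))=-1007875715 / 462179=-2180.70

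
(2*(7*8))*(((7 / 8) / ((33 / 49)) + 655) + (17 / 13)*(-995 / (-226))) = 3594585778 / 48477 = 74150.33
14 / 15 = 0.93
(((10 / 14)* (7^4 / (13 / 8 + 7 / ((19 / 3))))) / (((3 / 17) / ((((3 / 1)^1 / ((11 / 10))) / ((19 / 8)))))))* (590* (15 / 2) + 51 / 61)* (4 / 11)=6578318.06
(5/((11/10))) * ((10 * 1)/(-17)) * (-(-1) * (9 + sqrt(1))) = -5000/187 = -26.74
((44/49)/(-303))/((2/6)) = -44/4949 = -0.01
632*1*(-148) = -93536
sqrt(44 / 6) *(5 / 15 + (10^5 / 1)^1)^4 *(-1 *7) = -56700756003780008400007 *sqrt(66) / 243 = -1895634235994246051998.40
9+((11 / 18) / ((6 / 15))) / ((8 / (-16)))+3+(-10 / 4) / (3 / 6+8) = 8.65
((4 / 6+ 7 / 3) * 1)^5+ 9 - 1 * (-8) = 260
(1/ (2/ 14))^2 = 49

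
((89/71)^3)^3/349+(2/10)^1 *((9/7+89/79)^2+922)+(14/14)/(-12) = 54463005643223818467113031917/293597314230999283359394260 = 185.50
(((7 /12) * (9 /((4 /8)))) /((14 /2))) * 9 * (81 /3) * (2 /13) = 729 /13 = 56.08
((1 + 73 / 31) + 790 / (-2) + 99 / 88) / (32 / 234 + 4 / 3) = -11331333 / 42656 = -265.64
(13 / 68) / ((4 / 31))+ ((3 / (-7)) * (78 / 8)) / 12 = 1079 / 952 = 1.13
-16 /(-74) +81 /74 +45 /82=2821 /1517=1.86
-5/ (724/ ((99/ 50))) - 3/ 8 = -1407/ 3620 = -0.39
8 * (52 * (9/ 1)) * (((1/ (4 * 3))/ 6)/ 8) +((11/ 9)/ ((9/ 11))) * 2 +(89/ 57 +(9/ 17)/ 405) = 11.05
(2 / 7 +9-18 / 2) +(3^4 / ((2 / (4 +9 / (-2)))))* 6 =-1697 / 14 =-121.21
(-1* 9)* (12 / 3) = -36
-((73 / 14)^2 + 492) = -101761 / 196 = -519.19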